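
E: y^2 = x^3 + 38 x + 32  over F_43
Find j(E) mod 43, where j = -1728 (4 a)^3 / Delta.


Delta = -16(4 a^3 + 27 b^2) mod 43 = 18
-1728 * (4 a)^3 = -1728 * (4*38)^3 mod 43 = 16
j = 16 * 18^(-1) mod 43 = 20

j = 20 (mod 43)


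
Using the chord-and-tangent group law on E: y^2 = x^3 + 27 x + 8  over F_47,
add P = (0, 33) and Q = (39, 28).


P != Q, so use the chord formula.
s = (y2 - y1) / (x2 - x1) = (42) / (39) mod 47 = 30
x3 = s^2 - x1 - x2 mod 47 = 30^2 - 0 - 39 = 15
y3 = s (x1 - x3) - y1 mod 47 = 30 * (0 - 15) - 33 = 34

P + Q = (15, 34)


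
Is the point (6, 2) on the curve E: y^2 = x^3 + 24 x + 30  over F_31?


Check whether y^2 = x^3 + 24 x + 30 (mod 31) for (x, y) = (6, 2).
LHS: y^2 = 2^2 mod 31 = 4
RHS: x^3 + 24 x + 30 = 6^3 + 24*6 + 30 mod 31 = 18
LHS != RHS

No, not on the curve


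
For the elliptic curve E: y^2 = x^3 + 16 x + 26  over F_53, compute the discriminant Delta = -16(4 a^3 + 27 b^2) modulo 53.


4 a^3 + 27 b^2 = 4*16^3 + 27*26^2 = 16384 + 18252 = 34636
Delta = -16 * (34636) = -554176
Delta mod 53 = 45

Delta = 45 (mod 53)


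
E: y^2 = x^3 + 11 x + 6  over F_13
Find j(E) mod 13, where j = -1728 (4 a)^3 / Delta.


Delta = -16(4 a^3 + 27 b^2) mod 13 = 1
-1728 * (4 a)^3 = -1728 * (4*11)^3 mod 13 = 8
j = 8 * 1^(-1) mod 13 = 8

j = 8 (mod 13)


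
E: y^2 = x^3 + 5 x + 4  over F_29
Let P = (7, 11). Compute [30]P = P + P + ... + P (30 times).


k = 30 = 11110_2 (binary, LSB first: 01111)
Double-and-add from P = (7, 11):
  bit 0 = 0: acc unchanged = O
  bit 1 = 1: acc = O + (16, 27) = (16, 27)
  bit 2 = 1: acc = (16, 27) + (25, 23) = (24, 12)
  bit 3 = 1: acc = (24, 12) + (12, 9) = (13, 27)
  bit 4 = 1: acc = (13, 27) + (0, 2) = (7, 18)

30P = (7, 18)


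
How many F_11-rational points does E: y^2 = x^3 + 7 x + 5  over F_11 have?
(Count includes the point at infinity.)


For each x in F_11, count y with y^2 = x^3 + 7 x + 5 mod 11:
  x = 0: RHS = 5, y in [4, 7]  -> 2 point(s)
  x = 2: RHS = 5, y in [4, 7]  -> 2 point(s)
  x = 3: RHS = 9, y in [3, 8]  -> 2 point(s)
  x = 4: RHS = 9, y in [3, 8]  -> 2 point(s)
  x = 5: RHS = 0, y in [0]  -> 1 point(s)
  x = 7: RHS = 1, y in [1, 10]  -> 2 point(s)
  x = 8: RHS = 1, y in [1, 10]  -> 2 point(s)
  x = 9: RHS = 5, y in [4, 7]  -> 2 point(s)
Affine points: 15. Add the point at infinity: total = 16.

#E(F_11) = 16


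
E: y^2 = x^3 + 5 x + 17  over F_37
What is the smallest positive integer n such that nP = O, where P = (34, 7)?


Compute successive multiples of P until we hit O:
  1P = (34, 7)
  2P = (15, 10)
  3P = (24, 7)
  4P = (16, 30)
  5P = (31, 20)
  6P = (36, 14)
  7P = (7, 32)
  8P = (30, 3)
  ... (continuing to 30P)
  30P = O

ord(P) = 30


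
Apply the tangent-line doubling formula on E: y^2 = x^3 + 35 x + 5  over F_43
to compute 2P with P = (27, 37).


Doubling: s = (3 x1^2 + a) / (2 y1)
s = (3*27^2 + 35) / (2*37) mod 43 = 37
x3 = s^2 - 2 x1 mod 43 = 37^2 - 2*27 = 25
y3 = s (x1 - x3) - y1 mod 43 = 37 * (27 - 25) - 37 = 37

2P = (25, 37)


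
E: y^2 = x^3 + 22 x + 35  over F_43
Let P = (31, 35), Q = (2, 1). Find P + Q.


P != Q, so use the chord formula.
s = (y2 - y1) / (x2 - x1) = (9) / (14) mod 43 = 16
x3 = s^2 - x1 - x2 mod 43 = 16^2 - 31 - 2 = 8
y3 = s (x1 - x3) - y1 mod 43 = 16 * (31 - 8) - 35 = 32

P + Q = (8, 32)


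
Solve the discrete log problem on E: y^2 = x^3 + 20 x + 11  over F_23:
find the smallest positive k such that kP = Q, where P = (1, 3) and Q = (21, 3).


Enumerate multiples of P until we hit Q = (21, 3):
  1P = (1, 3)
  2P = (21, 20)
  3P = (5, 12)
  4P = (12, 1)
  5P = (3, 12)
  6P = (22, 6)
  7P = (8, 19)
  8P = (15, 11)
  9P = (20, 19)
  10P = (18, 19)
  11P = (6, 18)
  12P = (2, 17)
  13P = (9, 0)
  14P = (2, 6)
  15P = (6, 5)
  16P = (18, 4)
  17P = (20, 4)
  18P = (15, 12)
  19P = (8, 4)
  20P = (22, 17)
  21P = (3, 11)
  22P = (12, 22)
  23P = (5, 11)
  24P = (21, 3)
Match found at i = 24.

k = 24


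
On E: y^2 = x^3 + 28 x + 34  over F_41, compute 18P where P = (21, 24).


k = 18 = 10010_2 (binary, LSB first: 01001)
Double-and-add from P = (21, 24):
  bit 0 = 0: acc unchanged = O
  bit 1 = 1: acc = O + (20, 5) = (20, 5)
  bit 2 = 0: acc unchanged = (20, 5)
  bit 3 = 0: acc unchanged = (20, 5)
  bit 4 = 1: acc = (20, 5) + (4, 28) = (33, 6)

18P = (33, 6)


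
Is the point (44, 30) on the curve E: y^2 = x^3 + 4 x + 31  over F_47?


Check whether y^2 = x^3 + 4 x + 31 (mod 47) for (x, y) = (44, 30).
LHS: y^2 = 30^2 mod 47 = 7
RHS: x^3 + 4 x + 31 = 44^3 + 4*44 + 31 mod 47 = 39
LHS != RHS

No, not on the curve


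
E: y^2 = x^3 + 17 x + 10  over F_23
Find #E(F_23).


For each x in F_23, count y with y^2 = x^3 + 17 x + 10 mod 23:
  x = 2: RHS = 6, y in [11, 12]  -> 2 point(s)
  x = 4: RHS = 4, y in [2, 21]  -> 2 point(s)
  x = 5: RHS = 13, y in [6, 17]  -> 2 point(s)
  x = 6: RHS = 6, y in [11, 12]  -> 2 point(s)
  x = 7: RHS = 12, y in [9, 14]  -> 2 point(s)
  x = 9: RHS = 18, y in [8, 15]  -> 2 point(s)
  x = 13: RHS = 13, y in [6, 17]  -> 2 point(s)
  x = 14: RHS = 2, y in [5, 18]  -> 2 point(s)
  x = 15: RHS = 6, y in [11, 12]  -> 2 point(s)
  x = 16: RHS = 8, y in [10, 13]  -> 2 point(s)
  x = 19: RHS = 16, y in [4, 19]  -> 2 point(s)
  x = 20: RHS = 1, y in [1, 22]  -> 2 point(s)
Affine points: 24. Add the point at infinity: total = 25.

#E(F_23) = 25


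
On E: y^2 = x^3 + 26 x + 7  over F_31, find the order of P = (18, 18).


Compute successive multiples of P until we hit O:
  1P = (18, 18)
  2P = (20, 23)
  3P = (7, 25)
  4P = (0, 10)
  5P = (22, 25)
  6P = (27, 5)
  7P = (21, 7)
  8P = (2, 6)
  ... (continuing to 20P)
  20P = O

ord(P) = 20


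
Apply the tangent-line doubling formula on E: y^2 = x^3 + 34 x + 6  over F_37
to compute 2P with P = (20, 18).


Doubling: s = (3 x1^2 + a) / (2 y1)
s = (3*20^2 + 34) / (2*18) mod 37 = 24
x3 = s^2 - 2 x1 mod 37 = 24^2 - 2*20 = 18
y3 = s (x1 - x3) - y1 mod 37 = 24 * (20 - 18) - 18 = 30

2P = (18, 30)


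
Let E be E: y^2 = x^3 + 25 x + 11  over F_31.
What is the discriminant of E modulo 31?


4 a^3 + 27 b^2 = 4*25^3 + 27*11^2 = 62500 + 3267 = 65767
Delta = -16 * (65767) = -1052272
Delta mod 31 = 23

Delta = 23 (mod 31)


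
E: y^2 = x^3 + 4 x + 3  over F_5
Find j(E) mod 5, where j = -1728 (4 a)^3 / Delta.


Delta = -16(4 a^3 + 27 b^2) mod 5 = 1
-1728 * (4 a)^3 = -1728 * (4*4)^3 mod 5 = 2
j = 2 * 1^(-1) mod 5 = 2

j = 2 (mod 5)


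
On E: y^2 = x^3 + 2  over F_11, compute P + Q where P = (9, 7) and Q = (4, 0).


P != Q, so use the chord formula.
s = (y2 - y1) / (x2 - x1) = (4) / (6) mod 11 = 8
x3 = s^2 - x1 - x2 mod 11 = 8^2 - 9 - 4 = 7
y3 = s (x1 - x3) - y1 mod 11 = 8 * (9 - 7) - 7 = 9

P + Q = (7, 9)


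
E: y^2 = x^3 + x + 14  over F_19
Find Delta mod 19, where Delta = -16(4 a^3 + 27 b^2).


4 a^3 + 27 b^2 = 4*1^3 + 27*14^2 = 4 + 5292 = 5296
Delta = -16 * (5296) = -84736
Delta mod 19 = 4

Delta = 4 (mod 19)


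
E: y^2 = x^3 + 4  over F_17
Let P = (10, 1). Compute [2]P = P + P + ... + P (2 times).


k = 2 = 10_2 (binary, LSB first: 01)
Double-and-add from P = (10, 1):
  bit 0 = 0: acc unchanged = O
  bit 1 = 1: acc = O + (6, 4) = (6, 4)

2P = (6, 4)


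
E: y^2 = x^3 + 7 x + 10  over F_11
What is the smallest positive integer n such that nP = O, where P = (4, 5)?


Compute successive multiples of P until we hit O:
  1P = (4, 5)
  2P = (3, 6)
  3P = (5, 7)
  4P = (6, 2)
  5P = (6, 9)
  6P = (5, 4)
  7P = (3, 5)
  8P = (4, 6)
  ... (continuing to 9P)
  9P = O

ord(P) = 9


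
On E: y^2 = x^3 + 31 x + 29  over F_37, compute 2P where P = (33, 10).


Doubling: s = (3 x1^2 + a) / (2 y1)
s = (3*33^2 + 31) / (2*10) mod 37 = 28
x3 = s^2 - 2 x1 mod 37 = 28^2 - 2*33 = 15
y3 = s (x1 - x3) - y1 mod 37 = 28 * (33 - 15) - 10 = 13

2P = (15, 13)


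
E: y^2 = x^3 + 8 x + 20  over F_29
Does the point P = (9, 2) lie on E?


Check whether y^2 = x^3 + 8 x + 20 (mod 29) for (x, y) = (9, 2).
LHS: y^2 = 2^2 mod 29 = 4
RHS: x^3 + 8 x + 20 = 9^3 + 8*9 + 20 mod 29 = 9
LHS != RHS

No, not on the curve


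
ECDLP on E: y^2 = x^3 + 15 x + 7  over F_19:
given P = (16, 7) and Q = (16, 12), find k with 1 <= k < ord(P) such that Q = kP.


Enumerate multiples of P until we hit Q = (16, 12):
  1P = (16, 7)
  2P = (15, 15)
  3P = (14, 15)
  4P = (5, 6)
  5P = (9, 4)
  6P = (0, 8)
  7P = (1, 17)
  8P = (13, 10)
  9P = (10, 6)
  10P = (2, 8)
  11P = (17, 8)
  12P = (6, 3)
  13P = (4, 13)
  14P = (4, 6)
  15P = (6, 16)
  16P = (17, 11)
  17P = (2, 11)
  18P = (10, 13)
  19P = (13, 9)
  20P = (1, 2)
  21P = (0, 11)
  22P = (9, 15)
  23P = (5, 13)
  24P = (14, 4)
  25P = (15, 4)
  26P = (16, 12)
Match found at i = 26.

k = 26


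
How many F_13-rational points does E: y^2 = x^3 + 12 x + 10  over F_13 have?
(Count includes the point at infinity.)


For each x in F_13, count y with y^2 = x^3 + 12 x + 10 mod 13:
  x = 0: RHS = 10, y in [6, 7]  -> 2 point(s)
  x = 1: RHS = 10, y in [6, 7]  -> 2 point(s)
  x = 2: RHS = 3, y in [4, 9]  -> 2 point(s)
  x = 5: RHS = 0, y in [0]  -> 1 point(s)
  x = 6: RHS = 12, y in [5, 8]  -> 2 point(s)
  x = 10: RHS = 12, y in [5, 8]  -> 2 point(s)
  x = 11: RHS = 4, y in [2, 11]  -> 2 point(s)
  x = 12: RHS = 10, y in [6, 7]  -> 2 point(s)
Affine points: 15. Add the point at infinity: total = 16.

#E(F_13) = 16


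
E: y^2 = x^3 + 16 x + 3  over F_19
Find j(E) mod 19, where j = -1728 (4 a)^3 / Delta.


Delta = -16(4 a^3 + 27 b^2) mod 19 = 6
-1728 * (4 a)^3 = -1728 * (4*16)^3 mod 19 = 1
j = 1 * 6^(-1) mod 19 = 16

j = 16 (mod 19)


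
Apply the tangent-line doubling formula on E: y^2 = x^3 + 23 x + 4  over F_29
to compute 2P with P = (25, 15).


Doubling: s = (3 x1^2 + a) / (2 y1)
s = (3*25^2 + 23) / (2*15) mod 29 = 13
x3 = s^2 - 2 x1 mod 29 = 13^2 - 2*25 = 3
y3 = s (x1 - x3) - y1 mod 29 = 13 * (25 - 3) - 15 = 10

2P = (3, 10)


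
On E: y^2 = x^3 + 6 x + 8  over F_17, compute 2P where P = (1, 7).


k = 2 = 10_2 (binary, LSB first: 01)
Double-and-add from P = (1, 7):
  bit 0 = 0: acc unchanged = O
  bit 1 = 1: acc = O + (7, 11) = (7, 11)

2P = (7, 11)


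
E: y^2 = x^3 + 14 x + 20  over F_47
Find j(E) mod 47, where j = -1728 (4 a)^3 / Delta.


Delta = -16(4 a^3 + 27 b^2) mod 47 = 42
-1728 * (4 a)^3 = -1728 * (4*14)^3 mod 47 = 29
j = 29 * 42^(-1) mod 47 = 13

j = 13 (mod 47)


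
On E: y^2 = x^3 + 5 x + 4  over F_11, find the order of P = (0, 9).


Compute successive multiples of P until we hit O:
  1P = (0, 9)
  2P = (5, 0)
  3P = (0, 2)
  4P = O

ord(P) = 4


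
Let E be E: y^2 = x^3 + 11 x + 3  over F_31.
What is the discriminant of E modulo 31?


4 a^3 + 27 b^2 = 4*11^3 + 27*3^2 = 5324 + 243 = 5567
Delta = -16 * (5567) = -89072
Delta mod 31 = 22

Delta = 22 (mod 31)


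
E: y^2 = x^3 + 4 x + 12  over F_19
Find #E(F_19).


For each x in F_19, count y with y^2 = x^3 + 4 x + 12 mod 19:
  x = 1: RHS = 17, y in [6, 13]  -> 2 point(s)
  x = 2: RHS = 9, y in [3, 16]  -> 2 point(s)
  x = 4: RHS = 16, y in [4, 15]  -> 2 point(s)
  x = 5: RHS = 5, y in [9, 10]  -> 2 point(s)
  x = 6: RHS = 5, y in [9, 10]  -> 2 point(s)
  x = 8: RHS = 5, y in [9, 10]  -> 2 point(s)
  x = 9: RHS = 17, y in [6, 13]  -> 2 point(s)
  x = 10: RHS = 7, y in [8, 11]  -> 2 point(s)
  x = 11: RHS = 0, y in [0]  -> 1 point(s)
  x = 13: RHS = 0, y in [0]  -> 1 point(s)
  x = 14: RHS = 0, y in [0]  -> 1 point(s)
  x = 16: RHS = 11, y in [7, 12]  -> 2 point(s)
  x = 18: RHS = 7, y in [8, 11]  -> 2 point(s)
Affine points: 23. Add the point at infinity: total = 24.

#E(F_19) = 24


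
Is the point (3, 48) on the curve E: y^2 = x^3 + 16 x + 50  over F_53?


Check whether y^2 = x^3 + 16 x + 50 (mod 53) for (x, y) = (3, 48).
LHS: y^2 = 48^2 mod 53 = 25
RHS: x^3 + 16 x + 50 = 3^3 + 16*3 + 50 mod 53 = 19
LHS != RHS

No, not on the curve


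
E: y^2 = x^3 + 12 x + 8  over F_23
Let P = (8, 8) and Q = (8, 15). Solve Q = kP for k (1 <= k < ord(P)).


Enumerate multiples of P until we hit Q = (8, 15):
  1P = (8, 8)
  2P = (10, 1)
  3P = (0, 10)
  4P = (5, 20)
  5P = (3, 18)
  6P = (16, 8)
  7P = (22, 15)
  8P = (22, 8)
  9P = (16, 15)
  10P = (3, 5)
  11P = (5, 3)
  12P = (0, 13)
  13P = (10, 22)
  14P = (8, 15)
Match found at i = 14.

k = 14


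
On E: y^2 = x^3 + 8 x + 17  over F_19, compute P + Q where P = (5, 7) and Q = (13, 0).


P != Q, so use the chord formula.
s = (y2 - y1) / (x2 - x1) = (12) / (8) mod 19 = 11
x3 = s^2 - x1 - x2 mod 19 = 11^2 - 5 - 13 = 8
y3 = s (x1 - x3) - y1 mod 19 = 11 * (5 - 8) - 7 = 17

P + Q = (8, 17)


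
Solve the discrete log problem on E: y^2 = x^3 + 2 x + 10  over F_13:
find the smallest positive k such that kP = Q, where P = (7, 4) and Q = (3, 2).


Enumerate multiples of P until we hit Q = (3, 2):
  1P = (7, 4)
  2P = (2, 3)
  3P = (3, 2)
Match found at i = 3.

k = 3


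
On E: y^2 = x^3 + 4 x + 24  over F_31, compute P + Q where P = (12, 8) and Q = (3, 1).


P != Q, so use the chord formula.
s = (y2 - y1) / (x2 - x1) = (24) / (22) mod 31 = 18
x3 = s^2 - x1 - x2 mod 31 = 18^2 - 12 - 3 = 30
y3 = s (x1 - x3) - y1 mod 31 = 18 * (12 - 30) - 8 = 9

P + Q = (30, 9)


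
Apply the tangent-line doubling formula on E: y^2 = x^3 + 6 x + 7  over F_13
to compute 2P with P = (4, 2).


Doubling: s = (3 x1^2 + a) / (2 y1)
s = (3*4^2 + 6) / (2*2) mod 13 = 7
x3 = s^2 - 2 x1 mod 13 = 7^2 - 2*4 = 2
y3 = s (x1 - x3) - y1 mod 13 = 7 * (4 - 2) - 2 = 12

2P = (2, 12)


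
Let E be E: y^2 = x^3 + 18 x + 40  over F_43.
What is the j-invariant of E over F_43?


Delta = -16(4 a^3 + 27 b^2) mod 43 = 17
-1728 * (4 a)^3 = -1728 * (4*18)^3 mod 43 = 22
j = 22 * 17^(-1) mod 43 = 19

j = 19 (mod 43)


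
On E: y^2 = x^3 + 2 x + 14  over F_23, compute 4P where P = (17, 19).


k = 4 = 100_2 (binary, LSB first: 001)
Double-and-add from P = (17, 19):
  bit 0 = 0: acc unchanged = O
  bit 1 = 0: acc unchanged = O
  bit 2 = 1: acc = O + (21, 18) = (21, 18)

4P = (21, 18)


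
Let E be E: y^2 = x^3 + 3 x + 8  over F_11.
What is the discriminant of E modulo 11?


4 a^3 + 27 b^2 = 4*3^3 + 27*8^2 = 108 + 1728 = 1836
Delta = -16 * (1836) = -29376
Delta mod 11 = 5

Delta = 5 (mod 11)


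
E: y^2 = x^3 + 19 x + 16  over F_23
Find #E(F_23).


For each x in F_23, count y with y^2 = x^3 + 19 x + 16 mod 23:
  x = 0: RHS = 16, y in [4, 19]  -> 2 point(s)
  x = 1: RHS = 13, y in [6, 17]  -> 2 point(s)
  x = 2: RHS = 16, y in [4, 19]  -> 2 point(s)
  x = 3: RHS = 8, y in [10, 13]  -> 2 point(s)
  x = 4: RHS = 18, y in [8, 15]  -> 2 point(s)
  x = 5: RHS = 6, y in [11, 12]  -> 2 point(s)
  x = 6: RHS = 1, y in [1, 22]  -> 2 point(s)
  x = 7: RHS = 9, y in [3, 20]  -> 2 point(s)
  x = 8: RHS = 13, y in [6, 17]  -> 2 point(s)
  x = 14: RHS = 13, y in [6, 17]  -> 2 point(s)
  x = 16: RHS = 0, y in [0]  -> 1 point(s)
  x = 17: RHS = 8, y in [10, 13]  -> 2 point(s)
  x = 18: RHS = 3, y in [7, 16]  -> 2 point(s)
  x = 20: RHS = 1, y in [1, 22]  -> 2 point(s)
  x = 21: RHS = 16, y in [4, 19]  -> 2 point(s)
Affine points: 29. Add the point at infinity: total = 30.

#E(F_23) = 30


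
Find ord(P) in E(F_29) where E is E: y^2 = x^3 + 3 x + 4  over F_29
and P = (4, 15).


Compute successive multiples of P until we hit O:
  1P = (4, 15)
  2P = (12, 12)
  3P = (0, 27)
  4P = (5, 17)
  5P = (24, 3)
  6P = (6, 21)
  7P = (28, 0)
  8P = (6, 8)
  ... (continuing to 14P)
  14P = O

ord(P) = 14


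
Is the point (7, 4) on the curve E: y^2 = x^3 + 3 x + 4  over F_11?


Check whether y^2 = x^3 + 3 x + 4 (mod 11) for (x, y) = (7, 4).
LHS: y^2 = 4^2 mod 11 = 5
RHS: x^3 + 3 x + 4 = 7^3 + 3*7 + 4 mod 11 = 5
LHS = RHS

Yes, on the curve


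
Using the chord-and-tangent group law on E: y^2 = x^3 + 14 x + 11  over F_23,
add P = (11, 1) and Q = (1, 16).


P != Q, so use the chord formula.
s = (y2 - y1) / (x2 - x1) = (15) / (13) mod 23 = 10
x3 = s^2 - x1 - x2 mod 23 = 10^2 - 11 - 1 = 19
y3 = s (x1 - x3) - y1 mod 23 = 10 * (11 - 19) - 1 = 11

P + Q = (19, 11)


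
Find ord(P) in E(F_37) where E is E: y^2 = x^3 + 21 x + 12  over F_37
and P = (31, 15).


Compute successive multiples of P until we hit O:
  1P = (31, 15)
  2P = (2, 32)
  3P = (1, 21)
  4P = (8, 10)
  5P = (7, 24)
  6P = (24, 24)
  7P = (35, 6)
  8P = (20, 25)
  ... (continuing to 49P)
  49P = O

ord(P) = 49


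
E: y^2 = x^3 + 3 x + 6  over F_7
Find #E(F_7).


For each x in F_7, count y with y^2 = x^3 + 3 x + 6 mod 7:
  x = 3: RHS = 0, y in [0]  -> 1 point(s)
  x = 6: RHS = 2, y in [3, 4]  -> 2 point(s)
Affine points: 3. Add the point at infinity: total = 4.

#E(F_7) = 4


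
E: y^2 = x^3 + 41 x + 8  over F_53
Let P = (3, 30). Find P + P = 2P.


Doubling: s = (3 x1^2 + a) / (2 y1)
s = (3*3^2 + 41) / (2*30) mod 53 = 40
x3 = s^2 - 2 x1 mod 53 = 40^2 - 2*3 = 4
y3 = s (x1 - x3) - y1 mod 53 = 40 * (3 - 4) - 30 = 36

2P = (4, 36)


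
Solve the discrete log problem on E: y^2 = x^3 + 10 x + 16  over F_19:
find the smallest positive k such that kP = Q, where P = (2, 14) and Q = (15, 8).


Enumerate multiples of P until we hit Q = (15, 8):
  1P = (2, 14)
  2P = (13, 14)
  3P = (4, 5)
  4P = (0, 15)
  5P = (3, 15)
  6P = (15, 11)
  7P = (7, 12)
  8P = (17, 11)
  9P = (16, 4)
  10P = (5, 18)
  11P = (18, 9)
  12P = (6, 11)
  13P = (8, 0)
  14P = (6, 8)
  15P = (18, 10)
  16P = (5, 1)
  17P = (16, 15)
  18P = (17, 8)
  19P = (7, 7)
  20P = (15, 8)
Match found at i = 20.

k = 20


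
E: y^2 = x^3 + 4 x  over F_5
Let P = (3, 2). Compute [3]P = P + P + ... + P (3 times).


k = 3 = 11_2 (binary, LSB first: 11)
Double-and-add from P = (3, 2):
  bit 0 = 1: acc = O + (3, 2) = (3, 2)
  bit 1 = 1: acc = (3, 2) + (0, 0) = (3, 3)

3P = (3, 3)


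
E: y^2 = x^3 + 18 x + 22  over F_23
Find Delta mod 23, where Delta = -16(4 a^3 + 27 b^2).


4 a^3 + 27 b^2 = 4*18^3 + 27*22^2 = 23328 + 13068 = 36396
Delta = -16 * (36396) = -582336
Delta mod 23 = 1

Delta = 1 (mod 23)


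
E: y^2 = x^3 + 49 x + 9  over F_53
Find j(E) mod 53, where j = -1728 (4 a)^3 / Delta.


Delta = -16(4 a^3 + 27 b^2) mod 53 = 3
-1728 * (4 a)^3 = -1728 * (4*49)^3 mod 53 = 3
j = 3 * 3^(-1) mod 53 = 1

j = 1 (mod 53)


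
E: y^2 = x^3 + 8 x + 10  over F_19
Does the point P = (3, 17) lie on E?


Check whether y^2 = x^3 + 8 x + 10 (mod 19) for (x, y) = (3, 17).
LHS: y^2 = 17^2 mod 19 = 4
RHS: x^3 + 8 x + 10 = 3^3 + 8*3 + 10 mod 19 = 4
LHS = RHS

Yes, on the curve


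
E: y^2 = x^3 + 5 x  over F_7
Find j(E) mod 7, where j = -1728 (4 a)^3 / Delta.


Delta = -16(4 a^3 + 27 b^2) mod 7 = 1
-1728 * (4 a)^3 = -1728 * (4*5)^3 mod 7 = 6
j = 6 * 1^(-1) mod 7 = 6

j = 6 (mod 7)


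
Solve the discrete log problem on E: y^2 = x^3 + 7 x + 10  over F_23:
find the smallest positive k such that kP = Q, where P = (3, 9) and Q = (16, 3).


Enumerate multiples of P until we hit Q = (16, 3):
  1P = (3, 9)
  2P = (20, 10)
  3P = (16, 20)
  4P = (22, 5)
  5P = (22, 18)
  6P = (16, 3)
Match found at i = 6.

k = 6


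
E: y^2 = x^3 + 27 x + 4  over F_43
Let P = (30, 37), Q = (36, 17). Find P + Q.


P != Q, so use the chord formula.
s = (y2 - y1) / (x2 - x1) = (23) / (6) mod 43 = 11
x3 = s^2 - x1 - x2 mod 43 = 11^2 - 30 - 36 = 12
y3 = s (x1 - x3) - y1 mod 43 = 11 * (30 - 12) - 37 = 32

P + Q = (12, 32)


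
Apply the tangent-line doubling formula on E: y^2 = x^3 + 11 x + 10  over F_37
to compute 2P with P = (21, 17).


Doubling: s = (3 x1^2 + a) / (2 y1)
s = (3*21^2 + 11) / (2*17) mod 37 = 24
x3 = s^2 - 2 x1 mod 37 = 24^2 - 2*21 = 16
y3 = s (x1 - x3) - y1 mod 37 = 24 * (21 - 16) - 17 = 29

2P = (16, 29)


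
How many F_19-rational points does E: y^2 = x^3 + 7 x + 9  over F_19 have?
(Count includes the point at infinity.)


For each x in F_19, count y with y^2 = x^3 + 7 x + 9 mod 19:
  x = 0: RHS = 9, y in [3, 16]  -> 2 point(s)
  x = 1: RHS = 17, y in [6, 13]  -> 2 point(s)
  x = 3: RHS = 0, y in [0]  -> 1 point(s)
  x = 4: RHS = 6, y in [5, 14]  -> 2 point(s)
  x = 5: RHS = 17, y in [6, 13]  -> 2 point(s)
  x = 6: RHS = 1, y in [1, 18]  -> 2 point(s)
  x = 8: RHS = 7, y in [8, 11]  -> 2 point(s)
  x = 11: RHS = 11, y in [7, 12]  -> 2 point(s)
  x = 12: RHS = 16, y in [4, 15]  -> 2 point(s)
  x = 13: RHS = 17, y in [6, 13]  -> 2 point(s)
  x = 14: RHS = 1, y in [1, 18]  -> 2 point(s)
  x = 17: RHS = 6, y in [5, 14]  -> 2 point(s)
  x = 18: RHS = 1, y in [1, 18]  -> 2 point(s)
Affine points: 25. Add the point at infinity: total = 26.

#E(F_19) = 26


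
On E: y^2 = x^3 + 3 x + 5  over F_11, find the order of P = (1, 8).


Compute successive multiples of P until we hit O:
  1P = (1, 8)
  2P = (10, 1)
  3P = (4, 9)
  4P = (0, 7)
  5P = (0, 4)
  6P = (4, 2)
  7P = (10, 10)
  8P = (1, 3)
  ... (continuing to 9P)
  9P = O

ord(P) = 9


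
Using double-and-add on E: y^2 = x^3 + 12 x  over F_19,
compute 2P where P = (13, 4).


k = 2 = 10_2 (binary, LSB first: 01)
Double-and-add from P = (13, 4):
  bit 0 = 0: acc unchanged = O
  bit 1 = 1: acc = O + (9, 18) = (9, 18)

2P = (9, 18)


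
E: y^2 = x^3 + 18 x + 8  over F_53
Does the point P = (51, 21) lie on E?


Check whether y^2 = x^3 + 18 x + 8 (mod 53) for (x, y) = (51, 21).
LHS: y^2 = 21^2 mod 53 = 17
RHS: x^3 + 18 x + 8 = 51^3 + 18*51 + 8 mod 53 = 17
LHS = RHS

Yes, on the curve


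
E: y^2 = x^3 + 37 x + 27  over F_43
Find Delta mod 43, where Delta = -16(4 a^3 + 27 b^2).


4 a^3 + 27 b^2 = 4*37^3 + 27*27^2 = 202612 + 19683 = 222295
Delta = -16 * (222295) = -3556720
Delta mod 43 = 25

Delta = 25 (mod 43)


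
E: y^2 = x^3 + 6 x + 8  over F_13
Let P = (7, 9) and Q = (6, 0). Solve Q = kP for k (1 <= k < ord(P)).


Enumerate multiples of P until we hit Q = (6, 0):
  1P = (7, 9)
  2P = (3, 12)
  3P = (6, 0)
Match found at i = 3.

k = 3


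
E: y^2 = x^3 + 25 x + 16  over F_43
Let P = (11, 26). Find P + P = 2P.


Doubling: s = (3 x1^2 + a) / (2 y1)
s = (3*11^2 + 25) / (2*26) mod 43 = 24
x3 = s^2 - 2 x1 mod 43 = 24^2 - 2*11 = 38
y3 = s (x1 - x3) - y1 mod 43 = 24 * (11 - 38) - 26 = 14

2P = (38, 14)


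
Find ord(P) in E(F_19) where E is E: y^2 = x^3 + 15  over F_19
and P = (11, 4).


Compute successive multiples of P until we hit O:
  1P = (11, 4)
  2P = (3, 17)
  3P = (2, 17)
  4P = (17, 11)
  5P = (14, 2)
  6P = (5, 11)
  7P = (7, 4)
  8P = (1, 15)
  ... (continuing to 19P)
  19P = O

ord(P) = 19


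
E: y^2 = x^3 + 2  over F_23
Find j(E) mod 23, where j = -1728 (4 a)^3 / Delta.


Delta = -16(4 a^3 + 27 b^2) mod 23 = 20
-1728 * (4 a)^3 = -1728 * (4*0)^3 mod 23 = 0
j = 0 * 20^(-1) mod 23 = 0

j = 0 (mod 23)


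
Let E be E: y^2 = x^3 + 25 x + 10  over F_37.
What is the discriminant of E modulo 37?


4 a^3 + 27 b^2 = 4*25^3 + 27*10^2 = 62500 + 2700 = 65200
Delta = -16 * (65200) = -1043200
Delta mod 37 = 15

Delta = 15 (mod 37)


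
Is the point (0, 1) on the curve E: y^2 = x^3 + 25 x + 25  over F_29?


Check whether y^2 = x^3 + 25 x + 25 (mod 29) for (x, y) = (0, 1).
LHS: y^2 = 1^2 mod 29 = 1
RHS: x^3 + 25 x + 25 = 0^3 + 25*0 + 25 mod 29 = 25
LHS != RHS

No, not on the curve


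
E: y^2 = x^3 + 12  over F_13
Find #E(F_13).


For each x in F_13, count y with y^2 = x^3 + 0 x + 12 mod 13:
  x = 0: RHS = 12, y in [5, 8]  -> 2 point(s)
  x = 1: RHS = 0, y in [0]  -> 1 point(s)
  x = 3: RHS = 0, y in [0]  -> 1 point(s)
  x = 7: RHS = 4, y in [2, 11]  -> 2 point(s)
  x = 8: RHS = 4, y in [2, 11]  -> 2 point(s)
  x = 9: RHS = 0, y in [0]  -> 1 point(s)
  x = 11: RHS = 4, y in [2, 11]  -> 2 point(s)
Affine points: 11. Add the point at infinity: total = 12.

#E(F_13) = 12


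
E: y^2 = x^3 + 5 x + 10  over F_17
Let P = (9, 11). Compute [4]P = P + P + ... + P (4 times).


k = 4 = 100_2 (binary, LSB first: 001)
Double-and-add from P = (9, 11):
  bit 0 = 0: acc unchanged = O
  bit 1 = 0: acc unchanged = O
  bit 2 = 1: acc = O + (12, 8) = (12, 8)

4P = (12, 8)


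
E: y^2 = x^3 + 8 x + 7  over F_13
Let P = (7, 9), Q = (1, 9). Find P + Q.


P != Q, so use the chord formula.
s = (y2 - y1) / (x2 - x1) = (0) / (7) mod 13 = 0
x3 = s^2 - x1 - x2 mod 13 = 0^2 - 7 - 1 = 5
y3 = s (x1 - x3) - y1 mod 13 = 0 * (7 - 5) - 9 = 4

P + Q = (5, 4)


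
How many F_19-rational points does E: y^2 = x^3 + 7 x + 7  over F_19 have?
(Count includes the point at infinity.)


For each x in F_19, count y with y^2 = x^3 + 7 x + 7 mod 19:
  x = 0: RHS = 7, y in [8, 11]  -> 2 point(s)
  x = 3: RHS = 17, y in [6, 13]  -> 2 point(s)
  x = 4: RHS = 4, y in [2, 17]  -> 2 point(s)
  x = 7: RHS = 0, y in [0]  -> 1 point(s)
  x = 8: RHS = 5, y in [9, 10]  -> 2 point(s)
  x = 9: RHS = 1, y in [1, 18]  -> 2 point(s)
  x = 11: RHS = 9, y in [3, 16]  -> 2 point(s)
  x = 16: RHS = 16, y in [4, 15]  -> 2 point(s)
  x = 17: RHS = 4, y in [2, 17]  -> 2 point(s)
Affine points: 17. Add the point at infinity: total = 18.

#E(F_19) = 18


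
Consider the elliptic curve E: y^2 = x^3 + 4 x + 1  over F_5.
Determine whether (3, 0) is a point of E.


Check whether y^2 = x^3 + 4 x + 1 (mod 5) for (x, y) = (3, 0).
LHS: y^2 = 0^2 mod 5 = 0
RHS: x^3 + 4 x + 1 = 3^3 + 4*3 + 1 mod 5 = 0
LHS = RHS

Yes, on the curve


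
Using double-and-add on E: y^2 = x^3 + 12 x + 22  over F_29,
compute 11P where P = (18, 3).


k = 11 = 1011_2 (binary, LSB first: 1101)
Double-and-add from P = (18, 3):
  bit 0 = 1: acc = O + (18, 3) = (18, 3)
  bit 1 = 1: acc = (18, 3) + (6, 22) = (21, 9)
  bit 2 = 0: acc unchanged = (21, 9)
  bit 3 = 1: acc = (21, 9) + (17, 21) = (0, 15)

11P = (0, 15)


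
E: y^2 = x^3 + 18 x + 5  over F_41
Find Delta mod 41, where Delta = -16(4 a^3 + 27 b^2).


4 a^3 + 27 b^2 = 4*18^3 + 27*5^2 = 23328 + 675 = 24003
Delta = -16 * (24003) = -384048
Delta mod 41 = 40

Delta = 40 (mod 41)


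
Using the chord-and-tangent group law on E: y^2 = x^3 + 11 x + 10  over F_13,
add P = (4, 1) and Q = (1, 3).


P != Q, so use the chord formula.
s = (y2 - y1) / (x2 - x1) = (2) / (10) mod 13 = 8
x3 = s^2 - x1 - x2 mod 13 = 8^2 - 4 - 1 = 7
y3 = s (x1 - x3) - y1 mod 13 = 8 * (4 - 7) - 1 = 1

P + Q = (7, 1)


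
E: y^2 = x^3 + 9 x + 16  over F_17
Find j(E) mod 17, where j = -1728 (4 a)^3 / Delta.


Delta = -16(4 a^3 + 27 b^2) mod 17 = 2
-1728 * (4 a)^3 = -1728 * (4*9)^3 mod 17 = 14
j = 14 * 2^(-1) mod 17 = 7

j = 7 (mod 17)


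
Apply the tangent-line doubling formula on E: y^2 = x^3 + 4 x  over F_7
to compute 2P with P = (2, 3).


Doubling: s = (3 x1^2 + a) / (2 y1)
s = (3*2^2 + 4) / (2*3) mod 7 = 5
x3 = s^2 - 2 x1 mod 7 = 5^2 - 2*2 = 0
y3 = s (x1 - x3) - y1 mod 7 = 5 * (2 - 0) - 3 = 0

2P = (0, 0)


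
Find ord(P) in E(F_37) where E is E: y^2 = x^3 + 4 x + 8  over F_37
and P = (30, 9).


Compute successive multiples of P until we hit O:
  1P = (30, 9)
  2P = (13, 0)
  3P = (30, 28)
  4P = O

ord(P) = 4


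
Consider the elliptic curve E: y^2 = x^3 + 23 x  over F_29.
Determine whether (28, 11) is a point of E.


Check whether y^2 = x^3 + 23 x + 0 (mod 29) for (x, y) = (28, 11).
LHS: y^2 = 11^2 mod 29 = 5
RHS: x^3 + 23 x + 0 = 28^3 + 23*28 + 0 mod 29 = 5
LHS = RHS

Yes, on the curve


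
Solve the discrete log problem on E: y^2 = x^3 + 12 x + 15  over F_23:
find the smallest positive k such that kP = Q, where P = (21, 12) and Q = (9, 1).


Enumerate multiples of P until we hit Q = (9, 1):
  1P = (21, 12)
  2P = (5, 4)
  3P = (3, 20)
  4P = (8, 18)
  5P = (10, 13)
  6P = (19, 15)
  7P = (14, 12)
  8P = (11, 11)
  9P = (17, 16)
  10P = (9, 22)
  11P = (2, 22)
  12P = (12, 22)
  13P = (6, 2)
  14P = (22, 18)
  15P = (16, 18)
  16P = (4, 9)
  17P = (4, 14)
  18P = (16, 5)
  19P = (22, 5)
  20P = (6, 21)
  21P = (12, 1)
  22P = (2, 1)
  23P = (9, 1)
Match found at i = 23.

k = 23


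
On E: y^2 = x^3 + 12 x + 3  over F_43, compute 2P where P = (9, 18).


Doubling: s = (3 x1^2 + a) / (2 y1)
s = (3*9^2 + 12) / (2*18) mod 43 = 25
x3 = s^2 - 2 x1 mod 43 = 25^2 - 2*9 = 5
y3 = s (x1 - x3) - y1 mod 43 = 25 * (9 - 5) - 18 = 39

2P = (5, 39)


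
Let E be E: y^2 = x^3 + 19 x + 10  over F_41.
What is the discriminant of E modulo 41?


4 a^3 + 27 b^2 = 4*19^3 + 27*10^2 = 27436 + 2700 = 30136
Delta = -16 * (30136) = -482176
Delta mod 41 = 25

Delta = 25 (mod 41)


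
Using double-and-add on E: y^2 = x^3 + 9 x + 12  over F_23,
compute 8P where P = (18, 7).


k = 8 = 1000_2 (binary, LSB first: 0001)
Double-and-add from P = (18, 7):
  bit 0 = 0: acc unchanged = O
  bit 1 = 0: acc unchanged = O
  bit 2 = 0: acc unchanged = O
  bit 3 = 1: acc = O + (15, 7) = (15, 7)

8P = (15, 7)


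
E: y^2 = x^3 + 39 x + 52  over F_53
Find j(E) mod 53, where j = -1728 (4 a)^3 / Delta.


Delta = -16(4 a^3 + 27 b^2) mod 53 = 19
-1728 * (4 a)^3 = -1728 * (4*39)^3 mod 53 = 16
j = 16 * 19^(-1) mod 53 = 12

j = 12 (mod 53)


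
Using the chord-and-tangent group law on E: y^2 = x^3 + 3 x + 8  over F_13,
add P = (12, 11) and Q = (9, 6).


P != Q, so use the chord formula.
s = (y2 - y1) / (x2 - x1) = (8) / (10) mod 13 = 6
x3 = s^2 - x1 - x2 mod 13 = 6^2 - 12 - 9 = 2
y3 = s (x1 - x3) - y1 mod 13 = 6 * (12 - 2) - 11 = 10

P + Q = (2, 10)


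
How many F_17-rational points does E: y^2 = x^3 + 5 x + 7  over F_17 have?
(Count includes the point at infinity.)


For each x in F_17, count y with y^2 = x^3 + 5 x + 7 mod 17:
  x = 1: RHS = 13, y in [8, 9]  -> 2 point(s)
  x = 2: RHS = 8, y in [5, 12]  -> 2 point(s)
  x = 3: RHS = 15, y in [7, 10]  -> 2 point(s)
  x = 5: RHS = 4, y in [2, 15]  -> 2 point(s)
  x = 6: RHS = 15, y in [7, 10]  -> 2 point(s)
  x = 8: RHS = 15, y in [7, 10]  -> 2 point(s)
  x = 9: RHS = 16, y in [4, 13]  -> 2 point(s)
  x = 11: RHS = 16, y in [4, 13]  -> 2 point(s)
  x = 13: RHS = 8, y in [5, 12]  -> 2 point(s)
  x = 14: RHS = 16, y in [4, 13]  -> 2 point(s)
  x = 16: RHS = 1, y in [1, 16]  -> 2 point(s)
Affine points: 22. Add the point at infinity: total = 23.

#E(F_17) = 23


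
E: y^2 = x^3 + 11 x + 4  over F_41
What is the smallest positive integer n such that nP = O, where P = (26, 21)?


Compute successive multiples of P until we hit O:
  1P = (26, 21)
  2P = (28, 1)
  3P = (5, 15)
  4P = (31, 1)
  5P = (0, 39)
  6P = (23, 40)
  7P = (23, 1)
  8P = (0, 2)
  ... (continuing to 13P)
  13P = O

ord(P) = 13


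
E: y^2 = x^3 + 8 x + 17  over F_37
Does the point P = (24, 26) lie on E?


Check whether y^2 = x^3 + 8 x + 17 (mod 37) for (x, y) = (24, 26).
LHS: y^2 = 26^2 mod 37 = 10
RHS: x^3 + 8 x + 17 = 24^3 + 8*24 + 17 mod 37 = 10
LHS = RHS

Yes, on the curve


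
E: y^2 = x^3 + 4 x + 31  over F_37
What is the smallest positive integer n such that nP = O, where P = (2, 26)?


Compute successive multiples of P until we hit O:
  1P = (2, 26)
  2P = (32, 16)
  3P = (36, 10)
  4P = (11, 0)
  5P = (36, 27)
  6P = (32, 21)
  7P = (2, 11)
  8P = O

ord(P) = 8


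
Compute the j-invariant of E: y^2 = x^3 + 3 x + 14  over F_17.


Delta = -16(4 a^3 + 27 b^2) mod 17 = 11
-1728 * (4 a)^3 = -1728 * (4*3)^3 mod 17 = 15
j = 15 * 11^(-1) mod 17 = 6

j = 6 (mod 17)


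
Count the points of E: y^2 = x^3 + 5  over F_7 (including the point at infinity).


For each x in F_7, count y with y^2 = x^3 + 0 x + 5 mod 7:
  x = 3: RHS = 4, y in [2, 5]  -> 2 point(s)
  x = 5: RHS = 4, y in [2, 5]  -> 2 point(s)
  x = 6: RHS = 4, y in [2, 5]  -> 2 point(s)
Affine points: 6. Add the point at infinity: total = 7.

#E(F_7) = 7


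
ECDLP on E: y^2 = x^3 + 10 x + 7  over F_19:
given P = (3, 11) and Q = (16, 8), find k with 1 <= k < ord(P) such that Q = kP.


Enumerate multiples of P until we hit Q = (16, 8):
  1P = (3, 11)
  2P = (11, 17)
  3P = (2, 4)
  4P = (6, 6)
  5P = (17, 6)
  6P = (0, 11)
  7P = (16, 8)
Match found at i = 7.

k = 7


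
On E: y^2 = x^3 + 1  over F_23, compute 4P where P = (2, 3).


k = 4 = 100_2 (binary, LSB first: 001)
Double-and-add from P = (2, 3):
  bit 0 = 0: acc unchanged = O
  bit 1 = 0: acc unchanged = O
  bit 2 = 1: acc = O + (0, 22) = (0, 22)

4P = (0, 22)


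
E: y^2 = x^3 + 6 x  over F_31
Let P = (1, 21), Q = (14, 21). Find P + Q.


P != Q, so use the chord formula.
s = (y2 - y1) / (x2 - x1) = (0) / (13) mod 31 = 0
x3 = s^2 - x1 - x2 mod 31 = 0^2 - 1 - 14 = 16
y3 = s (x1 - x3) - y1 mod 31 = 0 * (1 - 16) - 21 = 10

P + Q = (16, 10)


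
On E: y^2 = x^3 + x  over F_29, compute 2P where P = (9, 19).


Doubling: s = (3 x1^2 + a) / (2 y1)
s = (3*9^2 + 1) / (2*19) mod 29 = 11
x3 = s^2 - 2 x1 mod 29 = 11^2 - 2*9 = 16
y3 = s (x1 - x3) - y1 mod 29 = 11 * (9 - 16) - 19 = 20

2P = (16, 20)


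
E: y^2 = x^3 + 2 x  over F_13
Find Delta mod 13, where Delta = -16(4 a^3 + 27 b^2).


4 a^3 + 27 b^2 = 4*2^3 + 27*0^2 = 32 + 0 = 32
Delta = -16 * (32) = -512
Delta mod 13 = 8

Delta = 8 (mod 13)


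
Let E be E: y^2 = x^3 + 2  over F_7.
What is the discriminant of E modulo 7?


4 a^3 + 27 b^2 = 4*0^3 + 27*2^2 = 0 + 108 = 108
Delta = -16 * (108) = -1728
Delta mod 7 = 1

Delta = 1 (mod 7)


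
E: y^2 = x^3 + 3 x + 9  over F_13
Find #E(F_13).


For each x in F_13, count y with y^2 = x^3 + 3 x + 9 mod 13:
  x = 0: RHS = 9, y in [3, 10]  -> 2 point(s)
  x = 1: RHS = 0, y in [0]  -> 1 point(s)
  x = 2: RHS = 10, y in [6, 7]  -> 2 point(s)
  x = 6: RHS = 9, y in [3, 10]  -> 2 point(s)
  x = 7: RHS = 9, y in [3, 10]  -> 2 point(s)
  x = 8: RHS = 12, y in [5, 8]  -> 2 point(s)
  x = 10: RHS = 12, y in [5, 8]  -> 2 point(s)
Affine points: 13. Add the point at infinity: total = 14.

#E(F_13) = 14


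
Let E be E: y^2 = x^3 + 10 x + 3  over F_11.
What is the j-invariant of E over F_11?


Delta = -16(4 a^3 + 27 b^2) mod 11 = 4
-1728 * (4 a)^3 = -1728 * (4*10)^3 mod 11 = 9
j = 9 * 4^(-1) mod 11 = 5

j = 5 (mod 11)


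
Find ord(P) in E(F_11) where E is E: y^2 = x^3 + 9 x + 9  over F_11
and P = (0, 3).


Compute successive multiples of P until we hit O:
  1P = (0, 3)
  2P = (5, 6)
  3P = (9, 7)
  4P = (6, 9)
  5P = (6, 2)
  6P = (9, 4)
  7P = (5, 5)
  8P = (0, 8)
  ... (continuing to 9P)
  9P = O

ord(P) = 9


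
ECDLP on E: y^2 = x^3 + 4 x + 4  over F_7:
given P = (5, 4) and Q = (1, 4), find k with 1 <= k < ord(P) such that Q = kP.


Enumerate multiples of P until we hit Q = (1, 4):
  1P = (5, 4)
  2P = (1, 4)
Match found at i = 2.

k = 2


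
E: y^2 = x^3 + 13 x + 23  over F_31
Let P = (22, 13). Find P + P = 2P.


Doubling: s = (3 x1^2 + a) / (2 y1)
s = (3*22^2 + 13) / (2*13) mod 31 = 17
x3 = s^2 - 2 x1 mod 31 = 17^2 - 2*22 = 28
y3 = s (x1 - x3) - y1 mod 31 = 17 * (22 - 28) - 13 = 9

2P = (28, 9)


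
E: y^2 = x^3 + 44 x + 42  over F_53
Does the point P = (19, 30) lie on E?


Check whether y^2 = x^3 + 44 x + 42 (mod 53) for (x, y) = (19, 30).
LHS: y^2 = 30^2 mod 53 = 52
RHS: x^3 + 44 x + 42 = 19^3 + 44*19 + 42 mod 53 = 52
LHS = RHS

Yes, on the curve


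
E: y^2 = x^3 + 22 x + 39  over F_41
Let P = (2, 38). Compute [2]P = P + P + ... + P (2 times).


k = 2 = 10_2 (binary, LSB first: 01)
Double-and-add from P = (2, 38):
  bit 0 = 0: acc unchanged = O
  bit 1 = 1: acc = O + (19, 31) = (19, 31)

2P = (19, 31)


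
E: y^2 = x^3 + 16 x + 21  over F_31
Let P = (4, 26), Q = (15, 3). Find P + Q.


P != Q, so use the chord formula.
s = (y2 - y1) / (x2 - x1) = (8) / (11) mod 31 = 12
x3 = s^2 - x1 - x2 mod 31 = 12^2 - 4 - 15 = 1
y3 = s (x1 - x3) - y1 mod 31 = 12 * (4 - 1) - 26 = 10

P + Q = (1, 10)


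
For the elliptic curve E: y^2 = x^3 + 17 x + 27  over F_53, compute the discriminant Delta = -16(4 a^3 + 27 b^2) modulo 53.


4 a^3 + 27 b^2 = 4*17^3 + 27*27^2 = 19652 + 19683 = 39335
Delta = -16 * (39335) = -629360
Delta mod 53 = 15

Delta = 15 (mod 53)


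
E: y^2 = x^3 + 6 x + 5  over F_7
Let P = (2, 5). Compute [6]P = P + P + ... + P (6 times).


k = 6 = 110_2 (binary, LSB first: 011)
Double-and-add from P = (2, 5):
  bit 0 = 0: acc unchanged = O
  bit 1 = 1: acc = O + (4, 4) = (4, 4)
  bit 2 = 1: acc = (4, 4) + (3, 1) = (2, 2)

6P = (2, 2)


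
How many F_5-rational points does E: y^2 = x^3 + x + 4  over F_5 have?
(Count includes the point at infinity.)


For each x in F_5, count y with y^2 = x^3 + 1 x + 4 mod 5:
  x = 0: RHS = 4, y in [2, 3]  -> 2 point(s)
  x = 1: RHS = 1, y in [1, 4]  -> 2 point(s)
  x = 2: RHS = 4, y in [2, 3]  -> 2 point(s)
  x = 3: RHS = 4, y in [2, 3]  -> 2 point(s)
Affine points: 8. Add the point at infinity: total = 9.

#E(F_5) = 9


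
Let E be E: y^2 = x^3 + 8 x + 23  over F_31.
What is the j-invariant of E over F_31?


Delta = -16(4 a^3 + 27 b^2) mod 31 = 3
-1728 * (4 a)^3 = -1728 * (4*8)^3 mod 31 = 8
j = 8 * 3^(-1) mod 31 = 13

j = 13 (mod 31)


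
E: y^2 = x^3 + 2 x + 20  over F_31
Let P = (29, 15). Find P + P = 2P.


Doubling: s = (3 x1^2 + a) / (2 y1)
s = (3*29^2 + 2) / (2*15) mod 31 = 17
x3 = s^2 - 2 x1 mod 31 = 17^2 - 2*29 = 14
y3 = s (x1 - x3) - y1 mod 31 = 17 * (29 - 14) - 15 = 23

2P = (14, 23)


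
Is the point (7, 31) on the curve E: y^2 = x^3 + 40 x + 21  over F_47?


Check whether y^2 = x^3 + 40 x + 21 (mod 47) for (x, y) = (7, 31).
LHS: y^2 = 31^2 mod 47 = 21
RHS: x^3 + 40 x + 21 = 7^3 + 40*7 + 21 mod 47 = 33
LHS != RHS

No, not on the curve


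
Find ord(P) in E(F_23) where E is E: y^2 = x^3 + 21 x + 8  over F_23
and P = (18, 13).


Compute successive multiples of P until we hit O:
  1P = (18, 13)
  2P = (22, 20)
  3P = (22, 3)
  4P = (18, 10)
  5P = O

ord(P) = 5


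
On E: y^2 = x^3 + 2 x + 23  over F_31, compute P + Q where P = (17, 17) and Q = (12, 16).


P != Q, so use the chord formula.
s = (y2 - y1) / (x2 - x1) = (30) / (26) mod 31 = 25
x3 = s^2 - x1 - x2 mod 31 = 25^2 - 17 - 12 = 7
y3 = s (x1 - x3) - y1 mod 31 = 25 * (17 - 7) - 17 = 16

P + Q = (7, 16)


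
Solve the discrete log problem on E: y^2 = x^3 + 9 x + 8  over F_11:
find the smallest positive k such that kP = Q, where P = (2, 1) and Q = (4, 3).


Enumerate multiples of P until we hit Q = (4, 3):
  1P = (2, 1)
  2P = (10, 3)
  3P = (8, 3)
  4P = (6, 5)
  5P = (4, 8)
  6P = (9, 2)
  7P = (9, 9)
  8P = (4, 3)
Match found at i = 8.

k = 8


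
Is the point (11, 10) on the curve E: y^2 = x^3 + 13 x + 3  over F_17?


Check whether y^2 = x^3 + 13 x + 3 (mod 17) for (x, y) = (11, 10).
LHS: y^2 = 10^2 mod 17 = 15
RHS: x^3 + 13 x + 3 = 11^3 + 13*11 + 3 mod 17 = 15
LHS = RHS

Yes, on the curve


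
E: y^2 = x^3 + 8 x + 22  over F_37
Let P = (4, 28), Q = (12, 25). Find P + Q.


P != Q, so use the chord formula.
s = (y2 - y1) / (x2 - x1) = (34) / (8) mod 37 = 32
x3 = s^2 - x1 - x2 mod 37 = 32^2 - 4 - 12 = 9
y3 = s (x1 - x3) - y1 mod 37 = 32 * (4 - 9) - 28 = 34

P + Q = (9, 34)


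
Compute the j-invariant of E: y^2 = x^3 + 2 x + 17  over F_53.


Delta = -16(4 a^3 + 27 b^2) mod 53 = 38
-1728 * (4 a)^3 = -1728 * (4*2)^3 mod 53 = 46
j = 46 * 38^(-1) mod 53 = 4

j = 4 (mod 53)


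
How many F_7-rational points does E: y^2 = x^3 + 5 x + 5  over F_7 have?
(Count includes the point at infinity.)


For each x in F_7, count y with y^2 = x^3 + 5 x + 5 mod 7:
  x = 1: RHS = 4, y in [2, 5]  -> 2 point(s)
  x = 2: RHS = 2, y in [3, 4]  -> 2 point(s)
  x = 5: RHS = 1, y in [1, 6]  -> 2 point(s)
Affine points: 6. Add the point at infinity: total = 7.

#E(F_7) = 7


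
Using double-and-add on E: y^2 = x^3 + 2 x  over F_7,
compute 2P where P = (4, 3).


k = 2 = 10_2 (binary, LSB first: 01)
Double-and-add from P = (4, 3):
  bit 0 = 0: acc unchanged = O
  bit 1 = 1: acc = O + (0, 0) = (0, 0)

2P = (0, 0)


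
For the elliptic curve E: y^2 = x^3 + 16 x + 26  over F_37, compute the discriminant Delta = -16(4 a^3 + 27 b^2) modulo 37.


4 a^3 + 27 b^2 = 4*16^3 + 27*26^2 = 16384 + 18252 = 34636
Delta = -16 * (34636) = -554176
Delta mod 37 = 10

Delta = 10 (mod 37)


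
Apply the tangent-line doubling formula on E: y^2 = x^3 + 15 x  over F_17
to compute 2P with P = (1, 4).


Doubling: s = (3 x1^2 + a) / (2 y1)
s = (3*1^2 + 15) / (2*4) mod 17 = 15
x3 = s^2 - 2 x1 mod 17 = 15^2 - 2*1 = 2
y3 = s (x1 - x3) - y1 mod 17 = 15 * (1 - 2) - 4 = 15

2P = (2, 15)


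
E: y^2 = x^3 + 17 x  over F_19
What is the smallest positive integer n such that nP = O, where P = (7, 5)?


Compute successive multiples of P until we hit O:
  1P = (7, 5)
  2P = (11, 13)
  3P = (5, 18)
  4P = (16, 6)
  5P = (0, 0)
  6P = (16, 13)
  7P = (5, 1)
  8P = (11, 6)
  ... (continuing to 10P)
  10P = O

ord(P) = 10


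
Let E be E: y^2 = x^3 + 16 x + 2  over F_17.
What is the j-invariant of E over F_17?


Delta = -16(4 a^3 + 27 b^2) mod 17 = 2
-1728 * (4 a)^3 = -1728 * (4*16)^3 mod 17 = 7
j = 7 * 2^(-1) mod 17 = 12

j = 12 (mod 17)
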